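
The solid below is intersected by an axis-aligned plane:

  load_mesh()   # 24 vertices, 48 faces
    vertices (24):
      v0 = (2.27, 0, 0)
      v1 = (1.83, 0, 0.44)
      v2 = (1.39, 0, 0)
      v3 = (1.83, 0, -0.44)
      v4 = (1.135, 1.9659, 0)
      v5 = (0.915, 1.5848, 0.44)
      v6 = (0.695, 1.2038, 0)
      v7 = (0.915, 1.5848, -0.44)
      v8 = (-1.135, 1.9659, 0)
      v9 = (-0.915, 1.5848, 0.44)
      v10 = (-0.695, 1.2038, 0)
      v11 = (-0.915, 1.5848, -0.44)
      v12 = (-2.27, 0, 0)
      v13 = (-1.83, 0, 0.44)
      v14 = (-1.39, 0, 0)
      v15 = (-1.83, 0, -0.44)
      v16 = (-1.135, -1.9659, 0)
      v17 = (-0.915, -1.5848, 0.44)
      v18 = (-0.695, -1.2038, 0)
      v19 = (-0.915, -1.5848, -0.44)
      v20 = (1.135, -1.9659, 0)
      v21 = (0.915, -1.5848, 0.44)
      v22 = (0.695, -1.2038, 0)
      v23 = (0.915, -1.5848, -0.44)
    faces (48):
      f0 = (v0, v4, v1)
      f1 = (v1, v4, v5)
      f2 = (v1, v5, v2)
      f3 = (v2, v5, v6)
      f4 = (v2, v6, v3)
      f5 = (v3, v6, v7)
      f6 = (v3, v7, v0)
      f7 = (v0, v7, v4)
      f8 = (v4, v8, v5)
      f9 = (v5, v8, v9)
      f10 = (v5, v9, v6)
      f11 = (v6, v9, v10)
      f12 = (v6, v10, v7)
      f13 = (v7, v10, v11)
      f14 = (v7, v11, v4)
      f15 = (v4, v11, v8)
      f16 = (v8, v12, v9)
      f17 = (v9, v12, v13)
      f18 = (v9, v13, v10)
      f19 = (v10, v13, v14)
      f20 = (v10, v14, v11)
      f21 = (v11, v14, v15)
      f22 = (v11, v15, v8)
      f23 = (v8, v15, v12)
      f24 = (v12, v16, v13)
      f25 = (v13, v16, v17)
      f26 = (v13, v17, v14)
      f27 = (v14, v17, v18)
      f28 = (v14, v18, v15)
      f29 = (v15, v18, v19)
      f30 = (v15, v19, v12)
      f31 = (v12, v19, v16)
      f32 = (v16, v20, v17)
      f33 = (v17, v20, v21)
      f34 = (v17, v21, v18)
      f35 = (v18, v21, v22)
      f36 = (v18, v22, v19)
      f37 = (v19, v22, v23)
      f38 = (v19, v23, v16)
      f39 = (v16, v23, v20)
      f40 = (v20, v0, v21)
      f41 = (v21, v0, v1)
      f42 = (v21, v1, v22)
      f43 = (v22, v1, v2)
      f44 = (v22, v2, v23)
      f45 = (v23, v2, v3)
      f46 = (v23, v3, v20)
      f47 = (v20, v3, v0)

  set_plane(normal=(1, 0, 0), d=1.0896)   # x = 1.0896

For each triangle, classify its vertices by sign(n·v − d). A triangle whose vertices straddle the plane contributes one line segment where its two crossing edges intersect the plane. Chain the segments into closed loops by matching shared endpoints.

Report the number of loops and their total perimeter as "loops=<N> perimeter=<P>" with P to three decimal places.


Straddling triangles (20 of 48):
  (v1,v4,v5) [++-] → (1.0896, 1.88725, 0.0908)–(1.0896, 1.28239, 0.44)  len=0.6984
  (v1,v5,v2) [+-+] → (1.0896, 1.28239, 0.44)–(1.0896, 1.00226, 0.278265)  len=0.3235
  (v2,v5,v6) [+--] → (1.0896, 1.00226, 0.278265)–(1.0896, 0.520319, 0)  len=0.5565
  (v2,v6,v3) [+-+] → (1.0896, 0.520319, 0)–(1.0896, 0.785281, -0.152973)  len=0.3060
  (v3,v6,v7) [+--] → (1.0896, 0.785281, -0.152973)–(1.0896, 1.28239, -0.44)  len=0.5740
  (v3,v7,v0) [+-+] → (1.0896, 1.28239, -0.44)–(1.0896, 1.38059, -0.383303)  len=0.1134
  (v0,v7,v4) [+-+] → (1.0896, 1.38059, -0.383303)–(1.0896, 1.88725, -0.0908)  len=0.5850
  (v4,v8,v5) [+--] → (1.0896, 1.9659, 0)–(1.0896, 1.88725, 0.0908)  len=0.1201
  (v7,v11,v4) [--+] → (1.0896, 1.95746, -0.00974439)–(1.0896, 1.88725, -0.0908)  len=0.1072
  (v4,v11,v8) [+--] → (1.0896, 1.95746, -0.00974439)–(1.0896, 1.9659, 0)  len=0.0129
  (v16,v20,v17) [-+-] → (1.0896, -1.9659, 0)–(1.0896, -1.95746, 0.00974439)  len=0.0129
  (v17,v20,v21) [-+-] → (1.0896, -1.95746, 0.00974439)–(1.0896, -1.88725, 0.0908)  len=0.1072
  (v16,v23,v20) [--+] → (1.0896, -1.88725, -0.0908)–(1.0896, -1.9659, 0)  len=0.1201
  (v20,v0,v21) [++-] → (1.0896, -1.38059, 0.383303)–(1.0896, -1.88725, 0.0908)  len=0.5850
  (v21,v0,v1) [-++] → (1.0896, -1.38059, 0.383303)–(1.0896, -1.28239, 0.44)  len=0.1134
  (v21,v1,v22) [-+-] → (1.0896, -1.28239, 0.44)–(1.0896, -0.785281, 0.152973)  len=0.5740
  (v22,v1,v2) [-++] → (1.0896, -0.785281, 0.152973)–(1.0896, -0.520319, 0)  len=0.3060
  (v22,v2,v23) [-+-] → (1.0896, -0.520319, 0)–(1.0896, -1.00226, -0.278265)  len=0.5565
  (v23,v2,v3) [-++] → (1.0896, -1.00226, -0.278265)–(1.0896, -1.28239, -0.44)  len=0.3235
  (v23,v3,v20) [-++] → (1.0896, -1.28239, -0.44)–(1.0896, -1.88725, -0.0908)  len=0.6984

Chained into 2 loop(s):
  loop 1: 10 segments, perimeter = 3.3971
  loop 2: 10 segments, perimeter = 3.3971
Total perimeter = 6.794

loops=2 perimeter=6.794


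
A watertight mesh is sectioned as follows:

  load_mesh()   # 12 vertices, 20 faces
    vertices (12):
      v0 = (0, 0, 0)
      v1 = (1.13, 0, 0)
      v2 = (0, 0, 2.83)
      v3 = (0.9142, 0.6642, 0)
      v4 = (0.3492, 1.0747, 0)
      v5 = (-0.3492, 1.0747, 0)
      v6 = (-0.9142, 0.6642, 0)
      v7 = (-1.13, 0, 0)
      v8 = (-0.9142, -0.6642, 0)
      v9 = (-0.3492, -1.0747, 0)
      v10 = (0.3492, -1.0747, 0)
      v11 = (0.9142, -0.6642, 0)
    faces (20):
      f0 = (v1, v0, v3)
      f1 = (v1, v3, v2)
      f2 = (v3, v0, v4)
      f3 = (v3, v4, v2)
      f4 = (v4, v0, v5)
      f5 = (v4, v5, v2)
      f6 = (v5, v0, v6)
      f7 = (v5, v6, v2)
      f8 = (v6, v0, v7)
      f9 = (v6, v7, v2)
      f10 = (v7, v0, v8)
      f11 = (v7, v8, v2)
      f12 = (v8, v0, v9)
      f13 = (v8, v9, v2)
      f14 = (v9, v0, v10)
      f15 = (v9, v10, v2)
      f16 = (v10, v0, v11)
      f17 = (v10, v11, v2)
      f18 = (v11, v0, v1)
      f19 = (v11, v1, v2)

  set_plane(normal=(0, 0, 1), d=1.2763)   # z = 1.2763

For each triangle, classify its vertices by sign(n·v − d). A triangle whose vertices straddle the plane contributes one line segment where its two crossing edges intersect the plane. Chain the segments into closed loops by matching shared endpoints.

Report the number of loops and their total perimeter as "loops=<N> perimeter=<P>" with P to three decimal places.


loops=1 perimeter=3.834

Straddling triangles (10 of 20):
  (v1,v3,v2) [--+] → (0.501905, 0.364653, 1.2763)–(0.620382, 0, 1.2763)  len=0.3834
  (v3,v4,v2) [--+] → (0.191715, 0.590022, 1.2763)–(0.501905, 0.364653, 1.2763)  len=0.3834
  (v4,v5,v2) [--+] → (-0.191715, 0.590022, 1.2763)–(0.191715, 0.590022, 1.2763)  len=0.3834
  (v5,v6,v2) [--+] → (-0.501905, 0.364653, 1.2763)–(-0.191715, 0.590022, 1.2763)  len=0.3834
  (v6,v7,v2) [--+] → (-0.620382, 0, 1.2763)–(-0.501905, 0.364653, 1.2763)  len=0.3834
  (v7,v8,v2) [--+] → (-0.501905, -0.364653, 1.2763)–(-0.620382, 0, 1.2763)  len=0.3834
  (v8,v9,v2) [--+] → (-0.191715, -0.590022, 1.2763)–(-0.501905, -0.364653, 1.2763)  len=0.3834
  (v9,v10,v2) [--+] → (0.191715, -0.590022, 1.2763)–(-0.191715, -0.590022, 1.2763)  len=0.3834
  (v10,v11,v2) [--+] → (0.501905, -0.364653, 1.2763)–(0.191715, -0.590022, 1.2763)  len=0.3834
  (v11,v1,v2) [--+] → (0.620382, 0, 1.2763)–(0.501905, -0.364653, 1.2763)  len=0.3834

Chained into 1 loop(s):
  loop 1: 10 segments, perimeter = 3.8342
Total perimeter = 3.834


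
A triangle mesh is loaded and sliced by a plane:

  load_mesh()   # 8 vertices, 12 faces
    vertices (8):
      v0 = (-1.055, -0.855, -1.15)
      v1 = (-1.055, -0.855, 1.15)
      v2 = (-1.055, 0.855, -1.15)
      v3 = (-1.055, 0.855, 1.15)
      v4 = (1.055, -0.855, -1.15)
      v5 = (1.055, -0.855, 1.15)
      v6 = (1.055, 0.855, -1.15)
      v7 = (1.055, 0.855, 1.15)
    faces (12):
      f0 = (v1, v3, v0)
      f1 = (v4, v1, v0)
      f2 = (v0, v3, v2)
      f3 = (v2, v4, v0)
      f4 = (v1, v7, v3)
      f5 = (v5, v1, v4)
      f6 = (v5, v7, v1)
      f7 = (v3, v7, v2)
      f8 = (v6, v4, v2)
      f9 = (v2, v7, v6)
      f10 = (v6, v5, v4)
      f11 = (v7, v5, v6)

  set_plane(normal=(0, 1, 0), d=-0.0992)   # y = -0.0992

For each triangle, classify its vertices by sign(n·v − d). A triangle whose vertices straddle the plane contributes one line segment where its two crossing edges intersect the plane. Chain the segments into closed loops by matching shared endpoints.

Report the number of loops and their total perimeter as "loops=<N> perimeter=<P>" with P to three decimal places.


loops=1 perimeter=8.820

Straddling triangles (8 of 12):
  (v1,v3,v0) [-+-] → (-1.055, -0.0992, 1.15)–(-1.055, -0.0992, -0.133427)  len=1.2834
  (v0,v3,v2) [-++] → (-1.055, -0.0992, -0.133427)–(-1.055, -0.0992, -1.15)  len=1.0166
  (v2,v4,v0) [+--] → (0.122405, -0.0992, -1.15)–(-1.055, -0.0992, -1.15)  len=1.1774
  (v1,v7,v3) [-++] → (-0.122405, -0.0992, 1.15)–(-1.055, -0.0992, 1.15)  len=0.9326
  (v5,v7,v1) [-+-] → (1.055, -0.0992, 1.15)–(-0.122405, -0.0992, 1.15)  len=1.1774
  (v6,v4,v2) [+-+] → (1.055, -0.0992, -1.15)–(0.122405, -0.0992, -1.15)  len=0.9326
  (v6,v5,v4) [+--] → (1.055, -0.0992, 0.133427)–(1.055, -0.0992, -1.15)  len=1.2834
  (v7,v5,v6) [+-+] → (1.055, -0.0992, 1.15)–(1.055, -0.0992, 0.133427)  len=1.0166

Chained into 1 loop(s):
  loop 1: 8 segments, perimeter = 8.8200
Total perimeter = 8.820


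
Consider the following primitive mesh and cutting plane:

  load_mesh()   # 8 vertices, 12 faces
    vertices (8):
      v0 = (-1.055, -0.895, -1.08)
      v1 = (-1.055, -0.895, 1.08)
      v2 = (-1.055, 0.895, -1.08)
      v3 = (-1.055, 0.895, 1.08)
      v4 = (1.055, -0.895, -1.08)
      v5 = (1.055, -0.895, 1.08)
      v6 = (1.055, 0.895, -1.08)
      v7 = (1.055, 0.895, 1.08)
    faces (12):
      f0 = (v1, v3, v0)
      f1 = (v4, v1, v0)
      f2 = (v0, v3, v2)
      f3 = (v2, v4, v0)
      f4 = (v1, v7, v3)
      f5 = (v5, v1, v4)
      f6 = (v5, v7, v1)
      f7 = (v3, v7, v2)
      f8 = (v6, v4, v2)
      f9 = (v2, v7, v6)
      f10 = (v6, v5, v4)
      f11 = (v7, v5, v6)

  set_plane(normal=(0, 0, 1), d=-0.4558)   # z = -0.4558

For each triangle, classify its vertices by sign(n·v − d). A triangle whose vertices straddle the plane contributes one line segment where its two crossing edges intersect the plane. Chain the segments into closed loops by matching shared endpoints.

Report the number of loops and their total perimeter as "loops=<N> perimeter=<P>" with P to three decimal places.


loops=1 perimeter=7.800

Straddling triangles (8 of 12):
  (v1,v3,v0) [++-] → (-1.055, -0.377723, -0.4558)–(-1.055, -0.895, -0.4558)  len=0.5173
  (v4,v1,v0) [-+-] → (0.445249, -0.895, -0.4558)–(-1.055, -0.895, -0.4558)  len=1.5002
  (v0,v3,v2) [-+-] → (-1.055, -0.377723, -0.4558)–(-1.055, 0.895, -0.4558)  len=1.2727
  (v5,v1,v4) [++-] → (0.445249, -0.895, -0.4558)–(1.055, -0.895, -0.4558)  len=0.6098
  (v3,v7,v2) [++-] → (-0.445249, 0.895, -0.4558)–(-1.055, 0.895, -0.4558)  len=0.6098
  (v2,v7,v6) [-+-] → (-0.445249, 0.895, -0.4558)–(1.055, 0.895, -0.4558)  len=1.5002
  (v6,v5,v4) [-+-] → (1.055, 0.377723, -0.4558)–(1.055, -0.895, -0.4558)  len=1.2727
  (v7,v5,v6) [++-] → (1.055, 0.377723, -0.4558)–(1.055, 0.895, -0.4558)  len=0.5173

Chained into 1 loop(s):
  loop 1: 8 segments, perimeter = 7.8000
Total perimeter = 7.800


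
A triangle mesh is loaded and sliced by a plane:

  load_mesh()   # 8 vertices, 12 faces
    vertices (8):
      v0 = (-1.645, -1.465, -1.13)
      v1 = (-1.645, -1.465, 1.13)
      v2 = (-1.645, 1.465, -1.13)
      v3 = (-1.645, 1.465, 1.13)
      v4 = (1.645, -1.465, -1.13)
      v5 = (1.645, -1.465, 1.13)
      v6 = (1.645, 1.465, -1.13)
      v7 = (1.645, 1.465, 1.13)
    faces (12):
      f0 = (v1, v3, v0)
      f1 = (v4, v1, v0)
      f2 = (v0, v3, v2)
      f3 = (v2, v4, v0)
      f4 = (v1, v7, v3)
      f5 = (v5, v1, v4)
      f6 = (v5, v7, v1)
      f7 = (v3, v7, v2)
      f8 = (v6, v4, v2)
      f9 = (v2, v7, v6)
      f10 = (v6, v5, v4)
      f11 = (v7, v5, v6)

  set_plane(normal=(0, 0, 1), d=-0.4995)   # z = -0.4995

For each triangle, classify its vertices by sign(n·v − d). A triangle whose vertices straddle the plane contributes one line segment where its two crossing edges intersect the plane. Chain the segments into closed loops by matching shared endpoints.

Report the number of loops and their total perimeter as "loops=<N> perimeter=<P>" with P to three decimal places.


Straddling triangles (8 of 12):
  (v1,v3,v0) [++-] → (-1.645, -0.647582, -0.4995)–(-1.645, -1.465, -0.4995)  len=0.8174
  (v4,v1,v0) [-+-] → (0.727148, -1.465, -0.4995)–(-1.645, -1.465, -0.4995)  len=2.3721
  (v0,v3,v2) [-+-] → (-1.645, -0.647582, -0.4995)–(-1.645, 1.465, -0.4995)  len=2.1126
  (v5,v1,v4) [++-] → (0.727148, -1.465, -0.4995)–(1.645, -1.465, -0.4995)  len=0.9179
  (v3,v7,v2) [++-] → (-0.727148, 1.465, -0.4995)–(-1.645, 1.465, -0.4995)  len=0.9179
  (v2,v7,v6) [-+-] → (-0.727148, 1.465, -0.4995)–(1.645, 1.465, -0.4995)  len=2.3721
  (v6,v5,v4) [-+-] → (1.645, 0.647582, -0.4995)–(1.645, -1.465, -0.4995)  len=2.1126
  (v7,v5,v6) [++-] → (1.645, 0.647582, -0.4995)–(1.645, 1.465, -0.4995)  len=0.8174

Chained into 1 loop(s):
  loop 1: 8 segments, perimeter = 12.4400
Total perimeter = 12.440

loops=1 perimeter=12.440


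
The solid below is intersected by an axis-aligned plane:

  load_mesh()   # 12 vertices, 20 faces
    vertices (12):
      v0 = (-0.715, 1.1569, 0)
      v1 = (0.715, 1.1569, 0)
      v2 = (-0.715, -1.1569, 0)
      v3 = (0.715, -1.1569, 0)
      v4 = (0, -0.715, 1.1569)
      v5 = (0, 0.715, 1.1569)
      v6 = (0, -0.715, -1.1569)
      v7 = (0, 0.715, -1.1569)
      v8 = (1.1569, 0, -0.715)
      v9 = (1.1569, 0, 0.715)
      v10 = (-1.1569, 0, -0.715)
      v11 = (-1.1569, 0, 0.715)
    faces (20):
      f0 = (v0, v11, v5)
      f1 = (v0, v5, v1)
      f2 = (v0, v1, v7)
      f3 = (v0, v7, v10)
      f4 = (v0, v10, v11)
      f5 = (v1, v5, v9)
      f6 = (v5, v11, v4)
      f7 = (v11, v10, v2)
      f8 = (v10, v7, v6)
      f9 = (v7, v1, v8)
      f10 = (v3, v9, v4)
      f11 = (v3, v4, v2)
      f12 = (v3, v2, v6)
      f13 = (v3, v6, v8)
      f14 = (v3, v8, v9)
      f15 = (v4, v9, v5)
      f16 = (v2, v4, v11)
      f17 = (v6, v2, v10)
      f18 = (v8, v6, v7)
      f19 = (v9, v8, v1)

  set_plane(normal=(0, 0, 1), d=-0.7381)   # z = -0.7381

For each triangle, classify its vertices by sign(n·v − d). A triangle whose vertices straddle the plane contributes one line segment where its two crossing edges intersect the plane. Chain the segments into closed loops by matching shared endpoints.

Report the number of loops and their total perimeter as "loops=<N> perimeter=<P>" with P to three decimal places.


Straddling triangles (8 of 20):
  (v0,v1,v7) [++-] → (0.258831, 0.874969, -0.7381)–(-0.258831, 0.874969, -0.7381)  len=0.5177
  (v0,v7,v10) [+-+] → (-0.258831, 0.874969, -0.7381)–(-1.09642, 0.0373761, -0.7381)  len=1.1845
  (v10,v7,v6) [+--] → (-1.09642, 0.0373761, -0.7381)–(-1.09642, -0.0373761, -0.7381)  len=0.0748
  (v7,v1,v8) [-++] → (0.258831, 0.874969, -0.7381)–(1.09642, 0.0373761, -0.7381)  len=1.1845
  (v3,v2,v6) [++-] → (-0.258831, -0.874969, -0.7381)–(0.258831, -0.874969, -0.7381)  len=0.5177
  (v3,v6,v8) [+-+] → (0.258831, -0.874969, -0.7381)–(1.09642, -0.0373761, -0.7381)  len=1.1845
  (v6,v2,v10) [-++] → (-0.258831, -0.874969, -0.7381)–(-1.09642, -0.0373761, -0.7381)  len=1.1845
  (v8,v6,v7) [+--] → (1.09642, -0.0373761, -0.7381)–(1.09642, 0.0373761, -0.7381)  len=0.0748

Chained into 1 loop(s):
  loop 1: 8 segments, perimeter = 5.9230
Total perimeter = 5.923

loops=1 perimeter=5.923


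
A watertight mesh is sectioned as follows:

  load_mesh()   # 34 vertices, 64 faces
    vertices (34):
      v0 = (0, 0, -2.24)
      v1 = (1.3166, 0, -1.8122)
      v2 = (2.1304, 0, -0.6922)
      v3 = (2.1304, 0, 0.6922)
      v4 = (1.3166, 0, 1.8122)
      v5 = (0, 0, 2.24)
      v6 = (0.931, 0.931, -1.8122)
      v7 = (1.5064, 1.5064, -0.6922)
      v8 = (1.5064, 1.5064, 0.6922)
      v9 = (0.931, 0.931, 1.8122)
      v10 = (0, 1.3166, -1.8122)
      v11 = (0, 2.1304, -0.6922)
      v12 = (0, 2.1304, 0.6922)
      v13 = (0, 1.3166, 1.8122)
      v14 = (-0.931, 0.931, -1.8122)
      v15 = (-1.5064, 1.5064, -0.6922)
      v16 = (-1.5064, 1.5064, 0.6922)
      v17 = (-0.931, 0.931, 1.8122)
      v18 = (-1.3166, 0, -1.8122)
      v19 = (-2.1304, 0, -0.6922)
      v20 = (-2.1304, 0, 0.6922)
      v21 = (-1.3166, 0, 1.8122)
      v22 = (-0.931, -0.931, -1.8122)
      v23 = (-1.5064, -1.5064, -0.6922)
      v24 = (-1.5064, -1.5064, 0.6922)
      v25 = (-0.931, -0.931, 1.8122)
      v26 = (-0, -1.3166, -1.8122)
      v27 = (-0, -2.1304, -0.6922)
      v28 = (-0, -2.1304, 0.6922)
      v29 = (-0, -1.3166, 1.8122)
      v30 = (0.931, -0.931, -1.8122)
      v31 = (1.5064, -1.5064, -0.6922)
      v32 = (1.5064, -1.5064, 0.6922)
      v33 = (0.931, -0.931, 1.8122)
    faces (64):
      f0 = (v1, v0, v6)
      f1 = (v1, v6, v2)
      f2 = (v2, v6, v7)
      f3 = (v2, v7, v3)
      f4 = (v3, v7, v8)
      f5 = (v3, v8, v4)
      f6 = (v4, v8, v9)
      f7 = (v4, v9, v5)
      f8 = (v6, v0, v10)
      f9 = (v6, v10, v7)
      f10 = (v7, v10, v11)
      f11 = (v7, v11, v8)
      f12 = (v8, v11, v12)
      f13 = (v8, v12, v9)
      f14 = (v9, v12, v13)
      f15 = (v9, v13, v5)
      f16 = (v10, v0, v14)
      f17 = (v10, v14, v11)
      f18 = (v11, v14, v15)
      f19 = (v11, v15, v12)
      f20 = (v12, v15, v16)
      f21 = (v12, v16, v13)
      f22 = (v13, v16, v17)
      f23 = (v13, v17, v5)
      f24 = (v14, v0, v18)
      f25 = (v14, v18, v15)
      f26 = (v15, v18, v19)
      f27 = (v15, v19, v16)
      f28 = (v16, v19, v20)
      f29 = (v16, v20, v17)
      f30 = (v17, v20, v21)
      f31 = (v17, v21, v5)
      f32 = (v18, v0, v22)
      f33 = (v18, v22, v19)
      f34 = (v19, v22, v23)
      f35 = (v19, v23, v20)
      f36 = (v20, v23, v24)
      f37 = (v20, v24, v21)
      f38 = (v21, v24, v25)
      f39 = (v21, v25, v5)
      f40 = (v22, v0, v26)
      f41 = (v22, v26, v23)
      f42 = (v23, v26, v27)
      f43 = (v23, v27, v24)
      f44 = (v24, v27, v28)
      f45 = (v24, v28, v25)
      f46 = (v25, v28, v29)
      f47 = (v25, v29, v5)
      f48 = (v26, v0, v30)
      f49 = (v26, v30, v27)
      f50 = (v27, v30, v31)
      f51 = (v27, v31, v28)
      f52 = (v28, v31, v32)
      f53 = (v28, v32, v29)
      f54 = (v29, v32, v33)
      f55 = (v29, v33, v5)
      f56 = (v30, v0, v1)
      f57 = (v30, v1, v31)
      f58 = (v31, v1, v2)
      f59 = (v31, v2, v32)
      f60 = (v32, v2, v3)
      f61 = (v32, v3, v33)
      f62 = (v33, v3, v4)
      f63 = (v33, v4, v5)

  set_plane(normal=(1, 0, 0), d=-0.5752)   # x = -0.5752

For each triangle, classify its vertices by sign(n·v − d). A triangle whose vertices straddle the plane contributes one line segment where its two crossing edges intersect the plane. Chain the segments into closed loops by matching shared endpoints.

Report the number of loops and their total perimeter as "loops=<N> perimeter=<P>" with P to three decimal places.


Straddling triangles (20 of 64):
  (v10,v0,v14) [++-] → (-0.5752, 0.5752, -1.97569)–(-0.5752, 1.07836, -1.8122)  len=0.5291
  (v10,v14,v11) [+-+] → (-0.5752, 1.07836, -1.8122)–(-0.5752, 1.38937, -1.38417)  len=0.5291
  (v11,v14,v15) [+--] → (-0.5752, 1.38937, -1.38417)–(-0.5752, 1.89213, -0.6922)  len=0.8553
  (v11,v15,v12) [+-+] → (-0.5752, 1.89213, -0.6922)–(-0.5752, 1.89213, 0.163584)  len=0.8558
  (v12,v15,v16) [+--] → (-0.5752, 1.89213, 0.163584)–(-0.5752, 1.89213, 0.6922)  len=0.5286
  (v12,v16,v13) [+-+] → (-0.5752, 1.89213, 0.6922)–(-0.5752, 1.38907, 1.38454)  len=0.8558
  (v13,v16,v17) [+--] → (-0.5752, 1.38907, 1.38454)–(-0.5752, 1.07836, 1.8122)  len=0.5286
  (v13,v17,v5) [+-+] → (-0.5752, 1.07836, 1.8122)–(-0.5752, 0.5752, 1.97569)  len=0.5291
  (v14,v0,v18) [-+-] → (-0.5752, 0.5752, -1.97569)–(-0.5752, 0, -2.0531)  len=0.5804
  (v17,v21,v5) [--+] → (-0.5752, 0, 2.0531)–(-0.5752, 0.5752, 1.97569)  len=0.5804
  (v18,v0,v22) [-+-] → (-0.5752, 0, -2.0531)–(-0.5752, -0.5752, -1.97569)  len=0.5804
  (v21,v25,v5) [--+] → (-0.5752, -0.5752, 1.97569)–(-0.5752, 0, 2.0531)  len=0.5804
  (v22,v0,v26) [-++] → (-0.5752, -0.5752, -1.97569)–(-0.5752, -1.07836, -1.8122)  len=0.5291
  (v22,v26,v23) [-+-] → (-0.5752, -1.07836, -1.8122)–(-0.5752, -1.38907, -1.38454)  len=0.5286
  (v23,v26,v27) [-++] → (-0.5752, -1.38907, -1.38454)–(-0.5752, -1.89213, -0.6922)  len=0.8558
  (v23,v27,v24) [-+-] → (-0.5752, -1.89213, -0.6922)–(-0.5752, -1.89213, -0.163584)  len=0.5286
  (v24,v27,v28) [-++] → (-0.5752, -1.89213, -0.163584)–(-0.5752, -1.89213, 0.6922)  len=0.8558
  (v24,v28,v25) [-+-] → (-0.5752, -1.89213, 0.6922)–(-0.5752, -1.38937, 1.38417)  len=0.8553
  (v25,v28,v29) [-++] → (-0.5752, -1.38937, 1.38417)–(-0.5752, -1.07836, 1.8122)  len=0.5291
  (v25,v29,v5) [-++] → (-0.5752, -1.07836, 1.8122)–(-0.5752, -0.5752, 1.97569)  len=0.5291

Chained into 1 loop(s):
  loop 1: 20 segments, perimeter = 12.7443
Total perimeter = 12.744

loops=1 perimeter=12.744


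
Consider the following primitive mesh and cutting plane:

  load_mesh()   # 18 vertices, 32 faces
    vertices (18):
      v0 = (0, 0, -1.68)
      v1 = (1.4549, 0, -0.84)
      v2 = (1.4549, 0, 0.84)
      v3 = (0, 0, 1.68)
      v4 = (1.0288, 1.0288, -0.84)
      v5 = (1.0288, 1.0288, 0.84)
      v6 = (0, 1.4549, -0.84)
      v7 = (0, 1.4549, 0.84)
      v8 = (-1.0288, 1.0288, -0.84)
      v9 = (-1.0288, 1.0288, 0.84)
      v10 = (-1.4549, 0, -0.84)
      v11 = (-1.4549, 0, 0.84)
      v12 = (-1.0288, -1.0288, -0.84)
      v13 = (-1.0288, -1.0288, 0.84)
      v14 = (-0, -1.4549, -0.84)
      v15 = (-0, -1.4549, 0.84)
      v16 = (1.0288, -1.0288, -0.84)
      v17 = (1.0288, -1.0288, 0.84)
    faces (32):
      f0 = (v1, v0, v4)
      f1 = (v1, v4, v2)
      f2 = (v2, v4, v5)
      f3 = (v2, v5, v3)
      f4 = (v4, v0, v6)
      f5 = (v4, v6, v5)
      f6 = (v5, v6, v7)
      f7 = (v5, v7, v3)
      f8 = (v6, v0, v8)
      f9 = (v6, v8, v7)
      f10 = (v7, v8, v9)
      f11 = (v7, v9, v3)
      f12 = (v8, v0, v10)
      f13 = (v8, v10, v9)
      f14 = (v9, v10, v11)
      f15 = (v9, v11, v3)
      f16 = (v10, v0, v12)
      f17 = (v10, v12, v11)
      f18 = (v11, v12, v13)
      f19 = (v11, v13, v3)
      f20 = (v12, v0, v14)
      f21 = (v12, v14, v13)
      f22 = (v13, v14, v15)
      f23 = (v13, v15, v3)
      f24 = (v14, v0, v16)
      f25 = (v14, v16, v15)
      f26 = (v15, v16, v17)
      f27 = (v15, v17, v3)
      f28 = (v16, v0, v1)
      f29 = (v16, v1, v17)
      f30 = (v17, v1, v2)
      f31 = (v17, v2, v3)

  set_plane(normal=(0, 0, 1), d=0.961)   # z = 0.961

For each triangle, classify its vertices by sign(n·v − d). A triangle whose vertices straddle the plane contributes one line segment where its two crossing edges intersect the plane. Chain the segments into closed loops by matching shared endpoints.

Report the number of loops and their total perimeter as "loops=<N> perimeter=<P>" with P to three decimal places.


Straddling triangles (8 of 32):
  (v2,v5,v3) [--+] → (0.880604, 0.880604, 0.961)–(1.24533, 0, 0.961)  len=0.9531
  (v5,v7,v3) [--+] → (0, 1.24533, 0.961)–(0.880604, 0.880604, 0.961)  len=0.9531
  (v7,v9,v3) [--+] → (-0.880604, 0.880604, 0.961)–(0, 1.24533, 0.961)  len=0.9531
  (v9,v11,v3) [--+] → (-1.24533, 0, 0.961)–(-0.880604, 0.880604, 0.961)  len=0.9531
  (v11,v13,v3) [--+] → (-0.880604, -0.880604, 0.961)–(-1.24533, 0, 0.961)  len=0.9531
  (v13,v15,v3) [--+] → (0, -1.24533, 0.961)–(-0.880604, -0.880604, 0.961)  len=0.9531
  (v15,v17,v3) [--+] → (0.880604, -0.880604, 0.961)–(0, -1.24533, 0.961)  len=0.9531
  (v17,v2,v3) [--+] → (1.24533, 0, 0.961)–(0.880604, -0.880604, 0.961)  len=0.9531

Chained into 1 loop(s):
  loop 1: 8 segments, perimeter = 7.6252
Total perimeter = 7.625

loops=1 perimeter=7.625


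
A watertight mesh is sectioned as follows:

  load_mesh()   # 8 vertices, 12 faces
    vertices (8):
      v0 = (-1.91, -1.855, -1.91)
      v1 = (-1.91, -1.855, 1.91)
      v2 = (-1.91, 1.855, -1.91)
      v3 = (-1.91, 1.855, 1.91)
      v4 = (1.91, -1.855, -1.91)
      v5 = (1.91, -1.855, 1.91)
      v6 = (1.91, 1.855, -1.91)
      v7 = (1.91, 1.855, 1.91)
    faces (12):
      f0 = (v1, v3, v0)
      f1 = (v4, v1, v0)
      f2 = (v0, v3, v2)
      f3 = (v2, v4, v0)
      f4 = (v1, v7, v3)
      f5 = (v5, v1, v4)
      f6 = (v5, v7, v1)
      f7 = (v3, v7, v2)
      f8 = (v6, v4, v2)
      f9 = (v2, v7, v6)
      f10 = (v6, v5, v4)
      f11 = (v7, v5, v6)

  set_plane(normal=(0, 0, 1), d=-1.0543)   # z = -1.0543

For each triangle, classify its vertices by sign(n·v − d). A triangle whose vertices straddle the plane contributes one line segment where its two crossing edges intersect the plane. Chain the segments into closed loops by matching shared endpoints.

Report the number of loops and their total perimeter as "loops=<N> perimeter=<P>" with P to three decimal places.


Straddling triangles (8 of 12):
  (v1,v3,v0) [++-] → (-1.91, -1.02394, -1.0543)–(-1.91, -1.855, -1.0543)  len=0.8311
  (v4,v1,v0) [-+-] → (1.0543, -1.855, -1.0543)–(-1.91, -1.855, -1.0543)  len=2.9643
  (v0,v3,v2) [-+-] → (-1.91, -1.02394, -1.0543)–(-1.91, 1.855, -1.0543)  len=2.8789
  (v5,v1,v4) [++-] → (1.0543, -1.855, -1.0543)–(1.91, -1.855, -1.0543)  len=0.8557
  (v3,v7,v2) [++-] → (-1.0543, 1.855, -1.0543)–(-1.91, 1.855, -1.0543)  len=0.8557
  (v2,v7,v6) [-+-] → (-1.0543, 1.855, -1.0543)–(1.91, 1.855, -1.0543)  len=2.9643
  (v6,v5,v4) [-+-] → (1.91, 1.02394, -1.0543)–(1.91, -1.855, -1.0543)  len=2.8789
  (v7,v5,v6) [++-] → (1.91, 1.02394, -1.0543)–(1.91, 1.855, -1.0543)  len=0.8311

Chained into 1 loop(s):
  loop 1: 8 segments, perimeter = 15.0600
Total perimeter = 15.060

loops=1 perimeter=15.060


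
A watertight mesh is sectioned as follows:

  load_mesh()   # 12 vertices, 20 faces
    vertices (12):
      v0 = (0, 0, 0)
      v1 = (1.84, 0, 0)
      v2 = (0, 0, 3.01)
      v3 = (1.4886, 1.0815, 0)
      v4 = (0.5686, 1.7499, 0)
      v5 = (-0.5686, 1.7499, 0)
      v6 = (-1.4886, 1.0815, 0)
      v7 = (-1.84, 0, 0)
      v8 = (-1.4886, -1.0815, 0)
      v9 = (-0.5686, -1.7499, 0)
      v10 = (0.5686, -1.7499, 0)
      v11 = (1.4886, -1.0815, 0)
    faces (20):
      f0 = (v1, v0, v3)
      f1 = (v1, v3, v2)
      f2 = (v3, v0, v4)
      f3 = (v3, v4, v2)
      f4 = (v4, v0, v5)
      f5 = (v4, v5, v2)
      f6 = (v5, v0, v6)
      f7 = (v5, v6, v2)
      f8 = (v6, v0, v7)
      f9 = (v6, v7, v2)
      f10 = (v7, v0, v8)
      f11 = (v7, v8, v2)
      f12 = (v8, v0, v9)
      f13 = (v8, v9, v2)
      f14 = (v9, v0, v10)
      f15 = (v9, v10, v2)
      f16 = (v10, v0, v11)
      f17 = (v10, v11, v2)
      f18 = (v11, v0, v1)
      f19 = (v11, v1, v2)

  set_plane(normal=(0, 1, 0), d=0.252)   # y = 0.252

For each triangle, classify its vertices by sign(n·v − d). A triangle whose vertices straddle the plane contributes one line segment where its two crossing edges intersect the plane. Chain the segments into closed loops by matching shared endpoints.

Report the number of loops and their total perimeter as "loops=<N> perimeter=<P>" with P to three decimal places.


Straddling triangles (10 of 20):
  (v1,v0,v3) [--+] → (0.346858, 0.252, 0)–(1.75812, 0.252, 0)  len=1.4113
  (v1,v3,v2) [-+-] → (1.75812, 0.252, 0)–(0.346858, 0.252, 2.30864)  len=2.7058
  (v3,v0,v4) [+-+] → (0.346858, 0.252, 0)–(0.0818831, 0.252, 0)  len=0.2650
  (v3,v4,v2) [++-] → (0.0818831, 0.252, 2.57654)–(0.346858, 0.252, 2.30864)  len=0.3768
  (v4,v0,v5) [+-+] → (0.0818831, 0.252, 0)–(-0.0818831, 0.252, 0)  len=0.1638
  (v4,v5,v2) [++-] → (-0.0818831, 0.252, 2.57654)–(0.0818831, 0.252, 2.57654)  len=0.1638
  (v5,v0,v6) [+-+] → (-0.0818831, 0.252, 0)–(-0.346858, 0.252, 0)  len=0.2650
  (v5,v6,v2) [++-] → (-0.346858, 0.252, 2.30864)–(-0.0818831, 0.252, 2.57654)  len=0.3768
  (v6,v0,v7) [+--] → (-0.346858, 0.252, 0)–(-1.75812, 0.252, 0)  len=1.4113
  (v6,v7,v2) [+--] → (-1.75812, 0.252, 0)–(-0.346858, 0.252, 2.30864)  len=2.7058

Chained into 1 loop(s):
  loop 1: 10 segments, perimeter = 9.8453
Total perimeter = 9.845

loops=1 perimeter=9.845


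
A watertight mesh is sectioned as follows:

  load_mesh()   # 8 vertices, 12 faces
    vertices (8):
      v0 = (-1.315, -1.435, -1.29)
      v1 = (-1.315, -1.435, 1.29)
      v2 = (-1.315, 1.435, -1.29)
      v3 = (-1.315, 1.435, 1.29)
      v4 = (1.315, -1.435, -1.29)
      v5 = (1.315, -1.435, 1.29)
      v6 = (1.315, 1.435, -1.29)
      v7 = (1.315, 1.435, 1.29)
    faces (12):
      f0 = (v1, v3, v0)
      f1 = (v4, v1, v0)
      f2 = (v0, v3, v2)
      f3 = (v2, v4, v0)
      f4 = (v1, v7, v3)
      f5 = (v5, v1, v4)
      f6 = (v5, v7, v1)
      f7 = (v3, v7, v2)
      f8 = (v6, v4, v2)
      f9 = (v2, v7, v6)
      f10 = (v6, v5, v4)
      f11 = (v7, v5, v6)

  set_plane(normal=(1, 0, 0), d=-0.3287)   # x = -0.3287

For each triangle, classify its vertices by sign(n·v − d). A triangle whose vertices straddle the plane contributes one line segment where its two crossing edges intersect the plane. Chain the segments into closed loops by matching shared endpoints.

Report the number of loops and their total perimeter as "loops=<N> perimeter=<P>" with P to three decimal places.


loops=1 perimeter=10.900

Straddling triangles (8 of 12):
  (v4,v1,v0) [+--] → (-0.3287, -1.435, 0.322451)–(-0.3287, -1.435, -1.29)  len=1.6125
  (v2,v4,v0) [-+-] → (-0.3287, 0.358695, -1.29)–(-0.3287, -1.435, -1.29)  len=1.7937
  (v1,v7,v3) [-+-] → (-0.3287, -0.358695, 1.29)–(-0.3287, 1.435, 1.29)  len=1.7937
  (v5,v1,v4) [+-+] → (-0.3287, -1.435, 1.29)–(-0.3287, -1.435, 0.322451)  len=0.9675
  (v5,v7,v1) [++-] → (-0.3287, -0.358695, 1.29)–(-0.3287, -1.435, 1.29)  len=1.0763
  (v3,v7,v2) [-+-] → (-0.3287, 1.435, 1.29)–(-0.3287, 1.435, -0.322451)  len=1.6125
  (v6,v4,v2) [++-] → (-0.3287, 0.358695, -1.29)–(-0.3287, 1.435, -1.29)  len=1.0763
  (v2,v7,v6) [-++] → (-0.3287, 1.435, -0.322451)–(-0.3287, 1.435, -1.29)  len=0.9675

Chained into 1 loop(s):
  loop 1: 8 segments, perimeter = 10.9000
Total perimeter = 10.900


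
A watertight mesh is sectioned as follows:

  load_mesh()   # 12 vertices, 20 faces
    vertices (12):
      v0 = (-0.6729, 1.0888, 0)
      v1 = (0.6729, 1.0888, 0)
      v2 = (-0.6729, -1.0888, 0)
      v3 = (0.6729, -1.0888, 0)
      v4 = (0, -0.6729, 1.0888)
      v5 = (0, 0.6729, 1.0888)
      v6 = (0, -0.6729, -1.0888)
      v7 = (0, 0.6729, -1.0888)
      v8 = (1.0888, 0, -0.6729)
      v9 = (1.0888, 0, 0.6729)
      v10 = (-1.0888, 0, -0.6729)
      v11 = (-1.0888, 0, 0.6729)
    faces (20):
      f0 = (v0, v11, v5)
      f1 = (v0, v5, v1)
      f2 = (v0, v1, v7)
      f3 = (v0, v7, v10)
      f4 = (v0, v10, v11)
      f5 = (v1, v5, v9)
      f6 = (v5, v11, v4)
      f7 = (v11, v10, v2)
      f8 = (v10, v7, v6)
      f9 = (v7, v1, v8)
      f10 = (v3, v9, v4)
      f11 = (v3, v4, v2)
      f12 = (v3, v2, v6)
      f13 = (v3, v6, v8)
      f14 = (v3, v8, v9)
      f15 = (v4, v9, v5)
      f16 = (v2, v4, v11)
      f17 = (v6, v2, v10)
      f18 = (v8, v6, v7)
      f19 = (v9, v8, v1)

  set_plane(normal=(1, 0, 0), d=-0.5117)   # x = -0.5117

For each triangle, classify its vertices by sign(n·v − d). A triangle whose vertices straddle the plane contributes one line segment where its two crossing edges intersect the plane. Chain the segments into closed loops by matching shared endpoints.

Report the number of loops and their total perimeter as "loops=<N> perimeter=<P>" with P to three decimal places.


Straddling triangles (10 of 20):
  (v0,v11,v5) [--+] → (-0.5117, 0.356659, 0.893341)–(-0.5117, 0.989167, 0.260833)  len=0.8945
  (v0,v5,v1) [-++] → (-0.5117, 0.989167, 0.260833)–(-0.5117, 1.0888, 0)  len=0.2792
  (v0,v1,v7) [-++] → (-0.5117, 1.0888, 0)–(-0.5117, 0.989167, -0.260833)  len=0.2792
  (v0,v7,v10) [-+-] → (-0.5117, 0.989167, -0.260833)–(-0.5117, 0.356659, -0.893341)  len=0.8945
  (v5,v11,v4) [+-+] → (-0.5117, 0.356659, 0.893341)–(-0.5117, -0.356659, 0.893341)  len=0.7133
  (v10,v7,v6) [-++] → (-0.5117, 0.356659, -0.893341)–(-0.5117, -0.356659, -0.893341)  len=0.7133
  (v3,v4,v2) [++-] → (-0.5117, -0.989167, 0.260833)–(-0.5117, -1.0888, 0)  len=0.2792
  (v3,v2,v6) [+-+] → (-0.5117, -1.0888, 0)–(-0.5117, -0.989167, -0.260833)  len=0.2792
  (v2,v4,v11) [-+-] → (-0.5117, -0.989167, 0.260833)–(-0.5117, -0.356659, 0.893341)  len=0.8945
  (v6,v2,v10) [+--] → (-0.5117, -0.989167, -0.260833)–(-0.5117, -0.356659, -0.893341)  len=0.8945

Chained into 1 loop(s):
  loop 1: 10 segments, perimeter = 6.1215
Total perimeter = 6.121

loops=1 perimeter=6.121


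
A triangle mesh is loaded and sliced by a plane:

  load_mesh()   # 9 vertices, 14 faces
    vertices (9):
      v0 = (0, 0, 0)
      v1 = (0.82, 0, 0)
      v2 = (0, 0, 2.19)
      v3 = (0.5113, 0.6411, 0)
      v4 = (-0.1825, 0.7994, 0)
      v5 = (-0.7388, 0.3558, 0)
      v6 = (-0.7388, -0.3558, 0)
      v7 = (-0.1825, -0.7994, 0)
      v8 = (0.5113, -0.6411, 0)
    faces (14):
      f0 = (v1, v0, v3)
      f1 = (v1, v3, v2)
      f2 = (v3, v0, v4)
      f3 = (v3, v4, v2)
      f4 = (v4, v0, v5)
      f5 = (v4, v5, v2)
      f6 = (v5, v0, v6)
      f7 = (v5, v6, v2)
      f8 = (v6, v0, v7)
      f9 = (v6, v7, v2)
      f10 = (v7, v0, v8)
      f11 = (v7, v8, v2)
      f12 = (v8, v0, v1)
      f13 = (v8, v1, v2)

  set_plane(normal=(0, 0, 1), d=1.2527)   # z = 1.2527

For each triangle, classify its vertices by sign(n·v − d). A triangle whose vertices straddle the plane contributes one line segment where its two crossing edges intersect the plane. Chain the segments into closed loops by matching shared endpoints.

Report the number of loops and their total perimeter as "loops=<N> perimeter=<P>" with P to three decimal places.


loops=1 perimeter=2.132

Straddling triangles (7 of 14):
  (v1,v3,v2) [--+] → (0.218832, 0.274385, 1.2527)–(0.350953, 0, 1.2527)  len=0.3045
  (v3,v4,v2) [--+] → (-0.0781083, 0.342136, 1.2527)–(0.218832, 0.274385, 1.2527)  len=0.3046
  (v4,v5,v2) [--+] → (-0.3162, 0.152279, 1.2527)–(-0.0781083, 0.342136, 1.2527)  len=0.3045
  (v5,v6,v2) [--+] → (-0.3162, -0.152279, 1.2527)–(-0.3162, 0.152279, 1.2527)  len=0.3046
  (v6,v7,v2) [--+] → (-0.0781083, -0.342136, 1.2527)–(-0.3162, -0.152279, 1.2527)  len=0.3045
  (v7,v8,v2) [--+] → (0.218832, -0.274385, 1.2527)–(-0.0781083, -0.342136, 1.2527)  len=0.3046
  (v8,v1,v2) [--+] → (0.350953, 0, 1.2527)–(0.218832, -0.274385, 1.2527)  len=0.3045

Chained into 1 loop(s):
  loop 1: 7 segments, perimeter = 2.1318
Total perimeter = 2.132


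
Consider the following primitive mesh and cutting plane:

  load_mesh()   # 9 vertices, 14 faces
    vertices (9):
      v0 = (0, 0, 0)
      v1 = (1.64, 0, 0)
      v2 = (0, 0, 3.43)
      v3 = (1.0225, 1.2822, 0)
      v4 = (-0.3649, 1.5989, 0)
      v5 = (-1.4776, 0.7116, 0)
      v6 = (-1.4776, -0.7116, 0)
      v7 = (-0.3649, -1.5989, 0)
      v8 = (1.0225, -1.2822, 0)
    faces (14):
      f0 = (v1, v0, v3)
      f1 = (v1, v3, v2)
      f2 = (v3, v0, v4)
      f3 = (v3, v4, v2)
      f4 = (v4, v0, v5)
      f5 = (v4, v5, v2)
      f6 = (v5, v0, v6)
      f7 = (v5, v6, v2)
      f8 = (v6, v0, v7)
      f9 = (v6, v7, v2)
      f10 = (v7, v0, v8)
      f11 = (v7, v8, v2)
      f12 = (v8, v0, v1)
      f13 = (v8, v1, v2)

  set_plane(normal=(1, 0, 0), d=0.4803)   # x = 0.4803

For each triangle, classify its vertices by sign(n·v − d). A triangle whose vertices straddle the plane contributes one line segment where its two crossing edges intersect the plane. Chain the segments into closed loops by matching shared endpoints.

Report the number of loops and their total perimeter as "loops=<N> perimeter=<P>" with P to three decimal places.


Straddling triangles (8 of 14):
  (v1,v0,v3) [+-+] → (0.4803, 0, 0)–(0.4803, 0.602289, 0)  len=0.6023
  (v1,v3,v2) [++-] → (0.4803, 0.602289, 1.81882)–(0.4803, 0, 2.42547)  len=0.8549
  (v3,v0,v4) [+--] → (0.4803, 0.602289, 0)–(0.4803, 1.40597, 0)  len=0.8037
  (v3,v4,v2) [+--] → (0.4803, 1.40597, 0)–(0.4803, 0.602289, 1.81882)  len=1.9885
  (v7,v0,v8) [--+] → (0.4803, -0.602289, 0)–(0.4803, -1.40597, 0)  len=0.8037
  (v7,v8,v2) [-+-] → (0.4803, -1.40597, 0)–(0.4803, -0.602289, 1.81882)  len=1.9885
  (v8,v0,v1) [+-+] → (0.4803, -0.602289, 0)–(0.4803, 0, 0)  len=0.6023
  (v8,v1,v2) [++-] → (0.4803, 0, 2.42547)–(0.4803, -0.602289, 1.81882)  len=0.8549

Chained into 1 loop(s):
  loop 1: 8 segments, perimeter = 8.4986
Total perimeter = 8.499

loops=1 perimeter=8.499


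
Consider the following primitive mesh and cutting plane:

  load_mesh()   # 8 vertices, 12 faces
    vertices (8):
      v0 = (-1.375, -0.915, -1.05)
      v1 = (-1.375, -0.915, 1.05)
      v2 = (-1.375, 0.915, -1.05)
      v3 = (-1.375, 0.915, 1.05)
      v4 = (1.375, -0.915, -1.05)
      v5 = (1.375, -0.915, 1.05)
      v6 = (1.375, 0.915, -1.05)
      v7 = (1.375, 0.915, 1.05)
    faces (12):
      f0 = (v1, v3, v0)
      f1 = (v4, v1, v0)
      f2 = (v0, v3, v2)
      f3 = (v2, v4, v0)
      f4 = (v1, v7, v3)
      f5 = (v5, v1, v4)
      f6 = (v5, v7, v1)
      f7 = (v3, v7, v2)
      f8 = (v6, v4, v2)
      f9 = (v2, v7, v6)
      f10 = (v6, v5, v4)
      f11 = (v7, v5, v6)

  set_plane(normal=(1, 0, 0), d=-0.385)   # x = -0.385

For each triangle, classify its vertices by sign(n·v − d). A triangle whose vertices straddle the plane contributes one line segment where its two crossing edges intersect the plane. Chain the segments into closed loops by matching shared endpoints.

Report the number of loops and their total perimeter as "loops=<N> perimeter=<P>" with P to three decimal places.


loops=1 perimeter=7.860

Straddling triangles (8 of 12):
  (v4,v1,v0) [+--] → (-0.385, -0.915, 0.294)–(-0.385, -0.915, -1.05)  len=1.3440
  (v2,v4,v0) [-+-] → (-0.385, 0.2562, -1.05)–(-0.385, -0.915, -1.05)  len=1.1712
  (v1,v7,v3) [-+-] → (-0.385, -0.2562, 1.05)–(-0.385, 0.915, 1.05)  len=1.1712
  (v5,v1,v4) [+-+] → (-0.385, -0.915, 1.05)–(-0.385, -0.915, 0.294)  len=0.7560
  (v5,v7,v1) [++-] → (-0.385, -0.2562, 1.05)–(-0.385, -0.915, 1.05)  len=0.6588
  (v3,v7,v2) [-+-] → (-0.385, 0.915, 1.05)–(-0.385, 0.915, -0.294)  len=1.3440
  (v6,v4,v2) [++-] → (-0.385, 0.2562, -1.05)–(-0.385, 0.915, -1.05)  len=0.6588
  (v2,v7,v6) [-++] → (-0.385, 0.915, -0.294)–(-0.385, 0.915, -1.05)  len=0.7560

Chained into 1 loop(s):
  loop 1: 8 segments, perimeter = 7.8600
Total perimeter = 7.860


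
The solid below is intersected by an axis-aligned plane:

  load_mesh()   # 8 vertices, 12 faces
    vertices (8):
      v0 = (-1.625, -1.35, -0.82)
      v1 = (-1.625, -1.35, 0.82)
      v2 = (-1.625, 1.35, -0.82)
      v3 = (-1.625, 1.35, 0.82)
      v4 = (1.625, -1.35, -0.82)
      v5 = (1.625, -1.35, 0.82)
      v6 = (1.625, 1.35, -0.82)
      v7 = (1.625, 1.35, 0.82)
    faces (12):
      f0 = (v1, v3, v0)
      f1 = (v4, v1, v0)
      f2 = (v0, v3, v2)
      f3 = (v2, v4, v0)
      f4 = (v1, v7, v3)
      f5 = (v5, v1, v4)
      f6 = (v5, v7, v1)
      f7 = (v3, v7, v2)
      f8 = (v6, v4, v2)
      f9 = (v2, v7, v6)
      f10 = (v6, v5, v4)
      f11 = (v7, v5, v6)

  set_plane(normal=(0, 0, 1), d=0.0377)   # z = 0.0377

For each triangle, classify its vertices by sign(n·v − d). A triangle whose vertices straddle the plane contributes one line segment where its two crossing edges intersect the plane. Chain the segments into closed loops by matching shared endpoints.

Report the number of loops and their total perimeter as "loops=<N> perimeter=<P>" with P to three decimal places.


loops=1 perimeter=11.900

Straddling triangles (8 of 12):
  (v1,v3,v0) [++-] → (-1.625, 0.0620671, 0.0377)–(-1.625, -1.35, 0.0377)  len=1.4121
  (v4,v1,v0) [-+-] → (-0.0747104, -1.35, 0.0377)–(-1.625, -1.35, 0.0377)  len=1.5503
  (v0,v3,v2) [-+-] → (-1.625, 0.0620671, 0.0377)–(-1.625, 1.35, 0.0377)  len=1.2879
  (v5,v1,v4) [++-] → (-0.0747104, -1.35, 0.0377)–(1.625, -1.35, 0.0377)  len=1.6997
  (v3,v7,v2) [++-] → (0.0747104, 1.35, 0.0377)–(-1.625, 1.35, 0.0377)  len=1.6997
  (v2,v7,v6) [-+-] → (0.0747104, 1.35, 0.0377)–(1.625, 1.35, 0.0377)  len=1.5503
  (v6,v5,v4) [-+-] → (1.625, -0.0620671, 0.0377)–(1.625, -1.35, 0.0377)  len=1.2879
  (v7,v5,v6) [++-] → (1.625, -0.0620671, 0.0377)–(1.625, 1.35, 0.0377)  len=1.4121

Chained into 1 loop(s):
  loop 1: 8 segments, perimeter = 11.9000
Total perimeter = 11.900


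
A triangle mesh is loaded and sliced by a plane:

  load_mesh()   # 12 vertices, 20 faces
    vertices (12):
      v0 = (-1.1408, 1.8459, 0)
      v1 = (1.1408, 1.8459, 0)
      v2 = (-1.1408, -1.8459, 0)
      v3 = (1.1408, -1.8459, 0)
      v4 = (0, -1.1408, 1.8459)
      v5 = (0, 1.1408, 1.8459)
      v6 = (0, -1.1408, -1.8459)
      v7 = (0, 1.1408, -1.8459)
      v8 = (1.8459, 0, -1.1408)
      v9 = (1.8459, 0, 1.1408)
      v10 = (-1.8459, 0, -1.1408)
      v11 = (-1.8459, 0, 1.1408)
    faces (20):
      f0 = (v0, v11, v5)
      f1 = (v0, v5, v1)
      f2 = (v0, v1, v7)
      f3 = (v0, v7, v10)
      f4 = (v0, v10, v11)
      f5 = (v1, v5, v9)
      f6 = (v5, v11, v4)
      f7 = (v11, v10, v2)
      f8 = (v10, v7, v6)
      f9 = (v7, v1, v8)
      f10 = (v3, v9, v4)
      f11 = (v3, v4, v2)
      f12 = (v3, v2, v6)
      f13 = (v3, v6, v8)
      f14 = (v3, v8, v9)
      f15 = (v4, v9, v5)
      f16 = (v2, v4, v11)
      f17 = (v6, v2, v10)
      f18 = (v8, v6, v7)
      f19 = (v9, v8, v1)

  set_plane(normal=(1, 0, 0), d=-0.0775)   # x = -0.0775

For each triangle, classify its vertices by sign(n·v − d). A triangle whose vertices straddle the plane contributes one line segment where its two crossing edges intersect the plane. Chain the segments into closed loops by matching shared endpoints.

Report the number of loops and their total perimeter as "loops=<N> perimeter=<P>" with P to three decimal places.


Straddling triangles (10 of 20):
  (v0,v11,v5) [--+] → (-0.0775, 1.0929, 1.8163)–(-0.0775, 1.1887, 1.7205)  len=0.1355
  (v0,v5,v1) [-++] → (-0.0775, 1.1887, 1.7205)–(-0.0775, 1.8459, 0)  len=1.8417
  (v0,v1,v7) [-++] → (-0.0775, 1.8459, 0)–(-0.0775, 1.1887, -1.7205)  len=1.8417
  (v0,v7,v10) [-+-] → (-0.0775, 1.1887, -1.7205)–(-0.0775, 1.0929, -1.8163)  len=0.1355
  (v5,v11,v4) [+-+] → (-0.0775, 1.0929, 1.8163)–(-0.0775, -1.0929, 1.8163)  len=2.1858
  (v10,v7,v6) [-++] → (-0.0775, 1.0929, -1.8163)–(-0.0775, -1.0929, -1.8163)  len=2.1858
  (v3,v4,v2) [++-] → (-0.0775, -1.1887, 1.7205)–(-0.0775, -1.8459, 0)  len=1.8417
  (v3,v2,v6) [+-+] → (-0.0775, -1.8459, 0)–(-0.0775, -1.1887, -1.7205)  len=1.8417
  (v2,v4,v11) [-+-] → (-0.0775, -1.1887, 1.7205)–(-0.0775, -1.0929, 1.8163)  len=0.1355
  (v6,v2,v10) [+--] → (-0.0775, -1.1887, -1.7205)–(-0.0775, -1.0929, -1.8163)  len=0.1355

Chained into 1 loop(s):
  loop 1: 10 segments, perimeter = 12.2805
Total perimeter = 12.281

loops=1 perimeter=12.281
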